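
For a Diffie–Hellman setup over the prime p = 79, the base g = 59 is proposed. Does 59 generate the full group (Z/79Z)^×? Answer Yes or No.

Yes

φ(79) = 79 − 1 = 78 = 2 · 3 · 13.
Test 59^(78/q) mod 79 for each prime factor q of 78:
59^39 ≡ 78 (mod 79)  [q = 2: ≢ 1 ✓]
59^26 ≡ 23 (mod 79)  [q = 3: ≢ 1 ✓]
59^6 ≡ 46 (mod 79)  [q = 13: ≢ 1 ✓]
Every test exponent gives a nontrivial residue, hence 59 generates the full group.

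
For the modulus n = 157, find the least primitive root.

5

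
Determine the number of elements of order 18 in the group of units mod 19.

6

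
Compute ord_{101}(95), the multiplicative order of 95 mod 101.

5

The order of 95 must divide φ(101) = 101 − 1 = 100 = 2^2 · 5^2.
Divisors of 100: 1, 2, 4, 5, 10, 20, 25, 50, 100.
Check 95^d mod 101 for each divisor in increasing order:
95^1 ≡ 95 (mod 101)
95^2 ≡ 36 (mod 101)
95^4 ≡ 84 (mod 101)
95^5 ≡ 1 (mod 101) ✓
Therefore the multiplicative order of 95 modulo 101 is 5.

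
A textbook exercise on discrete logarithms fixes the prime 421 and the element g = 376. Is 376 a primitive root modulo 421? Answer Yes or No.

No

φ(421) = 421 − 1 = 420 = 2^2 · 3 · 5 · 7.
Test 376^(420/q) mod 421 for each prime factor q of 420:
376^210 ≡ 1 (mod 421)  [q = 2: ≡ 1 ✗]
376^140 ≡ 1 (mod 421)  [q = 3: ≡ 1 ✗]
376^84 ≡ 279 (mod 421)  [q = 5: ≢ 1 ✓]
376^60 ≡ 370 (mod 421)  [q = 7: ≢ 1 ✓]
The check at q = 2 fails, so 376 generates a proper subgroup.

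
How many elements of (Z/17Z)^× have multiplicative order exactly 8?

φ(17) = 17 − 1 = 16 = 2^4.
In a cyclic group of order 16, there are φ(d) elements of order d for each divisor d of 16, and zero for non-divisors.
8 = 2^3 divides 16, and φ(8) = 4.

4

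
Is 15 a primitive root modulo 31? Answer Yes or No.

φ(31) = 31 − 1 = 30 = 2 · 3 · 5.
It suffices to check that the order of 15 is not a proper divisor of 30: compute 15^(30/q) for q ∈ {2, 3, 5}.
15^15 ≡ 30 (mod 31)  [q = 2: ≢ 1 ✓]
15^10 ≡ 1 (mod 31)  [q = 3: ≡ 1 ✗]
15^6 ≡ 16 (mod 31)  [q = 5: ≢ 1 ✓]
The check at q = 3 fails, so 15 generates a proper subgroup.

No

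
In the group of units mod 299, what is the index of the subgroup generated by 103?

Since 103 ∈ (Z/299Z)^×, its order divides φ(299) = φ(13·23) = (13−1)·(23−1) = 12·22 = 264 = 2^3 · 3 · 11.
Divisors of 264: 1, 2, 3, 4, 6, 8, 11, 12, 22, 24, 33, 44, 66, 88, 132, 264.
Test each divisor d:
103^1 ≡ 103
103^2 ≡ 144
103^3 ≡ 181
103^4 ≡ 105
103^6 ≡ 170
103^8 ≡ 261
103^11 ≡ 298
103^12 ≡ 196
103^22 ≡ 1
Thus |⟨103⟩| = ord(103) = 22.
[(Z/299Z)^× : ⟨103⟩] = 264/22 = 12.

12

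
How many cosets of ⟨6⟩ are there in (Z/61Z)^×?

By Lagrange's theorem, ord_61(6) divides φ(61) = 61 − 1 = 60 = 2^2 · 3 · 5.
Divisors of 60: 1, 2, 3, 4, 5, 6, 10, 12, 15, 20, 30, 60.
Test each divisor d:
6^1 ≡ 6 (mod 61)
6^2 ≡ 36 (mod 61)
6^3 ≡ 33 (mod 61)
6^4 ≡ 15 (mod 61)
6^5 ≡ 29 (mod 61)
6^6 ≡ 52 (mod 61)
6^10 ≡ 48 (mod 61)
6^12 ≡ 20 (mod 61)
6^15 ≡ 50 (mod 61)
6^20 ≡ 47 (mod 61)
6^30 ≡ 60 (mod 61)
6^60 ≡ 1 (mod 61) ✓
Thus |⟨6⟩| = ord(6) = 60.
The index is φ(61) / ord(6) = 60 / 60 = 1.

1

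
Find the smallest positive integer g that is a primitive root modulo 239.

7

φ(239) = 239 − 1 = 238 = 2 · 7 · 17.
Test candidates g = 2, 3, … against the prime factors q ∈ {2, 7, 17} of φ(239): g is a generator iff g^(238/q) ≢ 1 for every such q.
g = 2: 2^119 ≡ 1 — hits 1, so not a primitive root.
g = 3: 3^119 ≡ 1 — hits 1, so not a primitive root.
g = 4: 4^119 ≡ 1 — hits 1, so not a primitive root.
g = 5: 5^119 ≡ 1 — hits 1, so not a primitive root.
g = 6: 6^119 ≡ 1 — hits 1, so not a primitive root.
g = 7: 7^119 ≡ 238; 7^34 ≡ 24; 7^14 ≡ 211 — none is 1, so 7 is a primitive root.
Hence the least primitive root of 239 is 7.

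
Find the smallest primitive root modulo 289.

3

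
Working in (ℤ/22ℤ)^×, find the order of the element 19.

10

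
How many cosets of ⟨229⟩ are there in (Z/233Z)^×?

By Lagrange's theorem, ord_233(229) divides φ(233) = 233 − 1 = 232 = 2^3 · 29.
Divisors of 232: 1, 2, 4, 8, 29, 58, 116, 232.
Evaluate successive powers at the divisors of 232:
229^1 ≡ 229 (mod 233)
229^2 ≡ 16 (mod 233)
229^4 ≡ 23 (mod 233)
229^8 ≡ 63 (mod 233)
229^29 ≡ 232 (mod 233)
229^58 ≡ 1 (mod 233) ✓
Thus |⟨229⟩| = ord(229) = 58.
[(Z/233Z)^× : ⟨229⟩] = 232/58 = 4.

4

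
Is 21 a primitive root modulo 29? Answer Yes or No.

Yes

φ(29) = 29 − 1 = 28 = 2^2 · 7.
It suffices to check that the order of 21 is not a proper divisor of 28: compute 21^(28/q) for q ∈ {2, 7}.
21^14 ≡ 28 (mod 29)  [q = 2: ≢ 1 ✓]
21^4 ≡ 7 (mod 29)  [q = 7: ≢ 1 ✓]
All checks pass, so 21 has order 28 and is a primitive root modulo 29.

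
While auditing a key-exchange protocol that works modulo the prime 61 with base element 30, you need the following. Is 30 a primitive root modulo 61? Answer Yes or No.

φ(61) = 61 − 1 = 60 = 2^2 · 3 · 5.
It suffices to check that the order of 30 is not a proper divisor of 60: compute 30^(60/q) for q ∈ {2, 3, 5}.
30^30 ≡ 60 (mod 61)  [q = 2: ≢ 1 ✓]
30^20 ≡ 13 (mod 61)  [q = 3: ≢ 1 ✓]
30^12 ≡ 34 (mod 61)  [q = 5: ≢ 1 ✓]
Every test exponent gives a nontrivial residue, hence 30 generates the full group.

Yes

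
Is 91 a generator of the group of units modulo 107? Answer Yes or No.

Yes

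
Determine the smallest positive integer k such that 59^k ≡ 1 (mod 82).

5

Since 59 ∈ (Z/82Z)^×, its order divides φ(82) = φ(2)·φ(41) = 1·40 = 40 = 2^3 · 5.
Divisors of 40: 1, 2, 4, 5, 8, 10, 20, 40.
Test each divisor d:
59^1 ≡ 59 (mod 82)
59^2 ≡ 37 (mod 82)
59^4 ≡ 57 (mod 82)
59^5 ≡ 1 (mod 82) ✓
The smallest such exponent is 5, so the order of 59 is 5.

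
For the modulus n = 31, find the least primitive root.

3

φ(31) = 31 − 1 = 30 = 2 · 3 · 5.
g is a primitive root iff g^(30/q) ≢ 1 (mod 31) for each prime q ∈ {2, 3, 5}.
g = 2: 2^15 ≡ 1 — hits 1, so not a primitive root.
g = 3: 3^15 ≡ 30; 3^10 ≡ 25; 3^6 ≡ 16 — none is 1, so 3 is a primitive root.
So 3 is the smallest generator of (Z/31Z)^×.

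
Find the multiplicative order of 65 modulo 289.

16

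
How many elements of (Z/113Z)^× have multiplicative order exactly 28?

12

φ(113) = 113 − 1 = 112 = 2^4 · 7.
Since (Z/113Z)^× is cyclic of order 112, the number of elements of order d is φ(d) when d | 112 and 0 otherwise.
28 = 2^2 · 7 divides 112, and φ(28) = 12.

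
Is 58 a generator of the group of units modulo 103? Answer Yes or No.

φ(103) = 103 − 1 = 102 = 2 · 3 · 17.
Test 58^(102/q) mod 103 for each prime factor q of 102:
58^51 ≡ 1 (mod 103)  [q = 2: ≡ 1 ✗]
58^34 ≡ 56 (mod 103)  [q = 3: ≢ 1 ✓]
58^6 ≡ 76 (mod 103)  [q = 17: ≢ 1 ✓]
58^51 ≡ 1 shows ord(58) | 51, strictly less than φ(103); not a primitive root.

No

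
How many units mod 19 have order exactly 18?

6

φ(19) = 19 − 1 = 18 = 2 · 3^2.
(Z/19Z)^× is cyclic (|G| = 18); a cyclic group of order m has exactly φ(d) elements of each order d | m, and none otherwise.
18 = 2 · 3^2 divides 18, and φ(18) = 6.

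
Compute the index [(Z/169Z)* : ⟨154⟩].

1

Since 154 ∈ (Z/169Z)^×, its order divides φ(169) = φ(13^2) = 13·(13−1) = 156 = 2^2 · 3 · 13.
Divisors of 156: 1, 2, 3, 4, 6, 12, 13, 26, 39, 52, 78, 156.
Compute 154^d (mod 169) for the divisors d until we hit 1:
154^1 ≡ 154
154^2 ≡ 56
154^3 ≡ 5
154^4 ≡ 94
154^6 ≡ 25
154^12 ≡ 118
154^13 ≡ 89
154^26 ≡ 147
154^39 ≡ 70
154^52 ≡ 146
154^78 ≡ 168
154^156 ≡ 1
The order of 154 is 156, so the subgroup it generates has 156 elements.
Index = |(Z/169Z)^×| / |⟨154⟩| = 156 / 156 = 1.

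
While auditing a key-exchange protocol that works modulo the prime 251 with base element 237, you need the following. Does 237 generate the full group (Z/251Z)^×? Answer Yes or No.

No

φ(251) = 251 − 1 = 250 = 2 · 5^3.
237 is a primitive root mod 251 iff 237^(φ(251)/q) ≢ 1 for every prime q | φ(251), i.e. q ∈ {2, 5}.
237^125 ≡ 1 (mod 251)  [q = 2: ≡ 1 ✗]
237^50 ≡ 113 (mod 251)  [q = 5: ≢ 1 ✓]
The check at q = 2 fails, so 237 generates a proper subgroup.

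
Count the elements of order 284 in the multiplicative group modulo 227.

φ(227) = 227 − 1 = 226 = 2 · 113.
Since (Z/227Z)^× is cyclic of order 226, the number of elements of order d is φ(d) when d | 226 and 0 otherwise.
Here 226 is not a multiple of 284, so there are no elements of order 284.

0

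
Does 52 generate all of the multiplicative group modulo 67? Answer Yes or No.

No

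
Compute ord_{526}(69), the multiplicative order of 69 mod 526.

131

The order of 69 must divide φ(526) = φ(2)·φ(263) = 1·262 = 262 = 2 · 131.
Divisors of 262: 1, 2, 131, 262.
Check 69^d mod 526 for each divisor in increasing order:
69^1 ≡ 69 (mod 526)
69^2 ≡ 27 (mod 526)
69^131 ≡ 1 (mod 526) ✓
Therefore the multiplicative order of 69 modulo 526 is 131.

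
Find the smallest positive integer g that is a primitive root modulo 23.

5

φ(23) = 23 − 1 = 22 = 2 · 11.
g is a primitive root iff g^(22/q) ≢ 1 (mod 23) for each prime q ∈ {2, 11}.
g = 2: 2^11 ≡ 1 — hits 1, so not a primitive root.
g = 3: 3^11 ≡ 1 — hits 1, so not a primitive root.
g = 4: 4^11 ≡ 1 — hits 1, so not a primitive root.
g = 5: 5^11 ≡ 22; 5^2 ≡ 2 — none is 1, so 5 is a primitive root.
So 5 is the smallest generator of (Z/23Z)^×.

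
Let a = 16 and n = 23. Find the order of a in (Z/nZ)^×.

By Lagrange's theorem, ord_23(16) divides φ(23) = 23 − 1 = 22 = 2 · 11.
Divisors of 22: 1, 2, 11, 22.
Compute 16^d (mod 23) for the divisors d until we hit 1:
16^1 ≡ 16 (mod 23)
16^2 ≡ 3 (mod 23)
16^11 ≡ 1 (mod 23) ✓
Hence ord(16) = 11.

11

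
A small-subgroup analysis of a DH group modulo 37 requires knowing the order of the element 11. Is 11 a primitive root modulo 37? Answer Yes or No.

No

φ(37) = 37 − 1 = 36 = 2^2 · 3^2.
It suffices to check that the order of 11 is not a proper divisor of 36: compute 11^(36/q) for q ∈ {2, 3}.
11^18 ≡ 1 (mod 37)  [q = 2: ≡ 1 ✗]
11^12 ≡ 1 (mod 37)  [q = 3: ≡ 1 ✗]
The check at q = 2 fails, so 11 generates a proper subgroup.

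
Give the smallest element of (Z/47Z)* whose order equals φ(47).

5

φ(47) = 47 − 1 = 46 = 2 · 23.
Test candidates g = 2, 3, … against the prime factors q ∈ {2, 23} of φ(47): g is a generator iff g^(46/q) ≢ 1 for every such q.
g = 2: 2^23 ≡ 1 — hits 1, so not a primitive root.
g = 3: 3^23 ≡ 1 — hits 1, so not a primitive root.
g = 4: 4^23 ≡ 1 — hits 1, so not a primitive root.
g = 5: 5^23 ≡ 46; 5^2 ≡ 25 — none is 1, so 5 is a primitive root.
So 5 is the smallest generator of (Z/47Z)^×.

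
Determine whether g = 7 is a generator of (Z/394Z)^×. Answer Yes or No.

No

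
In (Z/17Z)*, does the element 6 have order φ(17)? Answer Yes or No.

Yes

φ(17) = 17 − 1 = 16 = 2^4.
It suffices to check that the order of 6 is not a proper divisor of 16: compute 6^(16/q) for q ∈ {2}.
6^8 ≡ 16 (mod 17)  [q = 2: ≢ 1 ✓]
Every test exponent gives a nontrivial residue, hence 6 generates the full group.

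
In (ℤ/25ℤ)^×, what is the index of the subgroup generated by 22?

ord(22) | φ(25) = φ(5^2) = 5·(5−1) = 20 = 2^2 · 5.
Divisors of 20: 1, 2, 4, 5, 10, 20.
Check 22^d mod 25 for each divisor in increasing order:
22^1 ≡ 22 (mod 25)
22^2 ≡ 9 (mod 25)
22^4 ≡ 6 (mod 25)
22^5 ≡ 7 (mod 25)
22^10 ≡ 24 (mod 25)
22^20 ≡ 1 (mod 25) ✓
So ord_25(22) = 20, hence |⟨22⟩| = 20.
Index = |(Z/25Z)^×| / |⟨22⟩| = 20 / 20 = 1.

1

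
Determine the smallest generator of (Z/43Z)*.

3

φ(43) = 43 − 1 = 42 = 2 · 3 · 7.
g is a primitive root iff g^(42/q) ≢ 1 (mod 43) for each prime q ∈ {2, 3, 7}.
g = 2: 2^21 ≡ 42; 2^14 ≡ 1 — hits 1, so not a primitive root.
g = 3: 3^21 ≡ 42; 3^14 ≡ 36; 3^6 ≡ 41 — none is 1, so 3 is a primitive root.
The smallest primitive root modulo 43 is 3.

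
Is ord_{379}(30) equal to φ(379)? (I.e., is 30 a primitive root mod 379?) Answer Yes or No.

φ(379) = 379 − 1 = 378 = 2 · 3^3 · 7.
It suffices to check that the order of 30 is not a proper divisor of 378: compute 30^(378/q) for q ∈ {2, 3, 7}.
30^189 ≡ 1 (mod 379)  [q = 2: ≡ 1 ✗]
30^126 ≡ 1 (mod 379)  [q = 3: ≡ 1 ✗]
30^54 ≡ 86 (mod 379)  [q = 7: ≢ 1 ✓]
The check at q = 2 fails, so 30 generates a proper subgroup.

No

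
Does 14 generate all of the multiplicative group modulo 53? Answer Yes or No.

Yes

φ(53) = 53 − 1 = 52 = 2^2 · 13.
An element g generates (Z/53Z)^× iff g^(52/q) ≢ 1 (mod 53) for each prime q ∈ {2, 13}.
14^26 ≡ 52 (mod 53)  [q = 2: ≢ 1 ✓]
14^4 ≡ 44 (mod 53)  [q = 13: ≢ 1 ✓]
Every test exponent gives a nontrivial residue, hence 14 generates the full group.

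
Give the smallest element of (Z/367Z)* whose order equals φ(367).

φ(367) = 367 − 1 = 366 = 2 · 3 · 61.
Test candidates g = 2, 3, … against the prime factors q ∈ {2, 3, 61} of φ(367): g is a generator iff g^(366/q) ≢ 1 for every such q.
g = 2: 2^183 ≡ 1 — hits 1, so not a primitive root.
g = 3: 3^183 ≡ 366; 3^122 ≡ 1 — hits 1, so not a primitive root.
g = 4: 4^183 ≡ 1 — hits 1, so not a primitive root.
g = 5: 5^183 ≡ 366; 5^122 ≡ 1 — hits 1, so not a primitive root.
g = 6: 6^183 ≡ 366; 6^122 ≡ 283; 6^6 ≡ 47 — none is 1, so 6 is a primitive root.
The smallest primitive root modulo 367 is 6.

6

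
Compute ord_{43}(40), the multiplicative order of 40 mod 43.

21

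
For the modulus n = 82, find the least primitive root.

φ(82) = φ(2)·φ(41) = 1·40 = 40 = 2^3 · 5.
Test candidates g = 2, 3, … against the prime factors q ∈ {2, 5} of φ(82): g is a generator iff g^(40/q) ≢ 1 for every such q.
g = 2: gcd(2, 82) = 2 > 1, not a unit — skip.
g = 3: 3^20 ≡ 81; 3^8 ≡ 1 — hits 1, so not a primitive root.
g = 4: gcd(4, 82) = 2 > 1, not a unit — skip.
g = 5: 5^20 ≡ 1 — hits 1, so not a primitive root.
g = 6: gcd(6, 82) = 2 > 1, not a unit — skip.
g = 7: 7^20 ≡ 81; 7^8 ≡ 37 — none is 1, so 7 is a primitive root.
Hence the least primitive root of 82 is 7.

7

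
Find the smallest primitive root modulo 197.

φ(197) = 197 − 1 = 196 = 2^2 · 7^2.
Test candidates g = 2, 3, … against the prime factors q ∈ {2, 7} of φ(197): g is a generator iff g^(196/q) ≢ 1 for every such q.
g = 2: 2^98 ≡ 196; 2^28 ≡ 104 — none is 1, so 2 is a primitive root.
Hence the least primitive root of 197 is 2.

2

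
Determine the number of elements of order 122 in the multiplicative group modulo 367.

φ(367) = 367 − 1 = 366 = 2 · 3 · 61.
In a cyclic group of order 366, there are φ(d) elements of order d for each divisor d of 366, and zero for non-divisors.
122 = 2 · 61 divides 366, and φ(122) = 60.

60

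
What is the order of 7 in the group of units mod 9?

3

Since 7 ∈ (Z/9Z)^×, its order divides φ(9) = φ(3^2) = 3·(3−1) = 6 = 2 · 3.
Divisors of 6: 1, 2, 3, 6.
Compute 7^d (mod 9) for the divisors d until we hit 1:
7^1 ≡ 7 (mod 9)
7^2 ≡ 4 (mod 9)
7^3 ≡ 1 (mod 9) ✓
The smallest such exponent is 3, so the order of 7 is 3.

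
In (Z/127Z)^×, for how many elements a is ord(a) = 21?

φ(127) = 127 − 1 = 126 = 2 · 3^2 · 7.
(Z/127Z)^× is cyclic (|G| = 126); a cyclic group of order m has exactly φ(d) elements of each order d | m, and none otherwise.
21 = 3 · 7 divides 126, and φ(21) = 12.

12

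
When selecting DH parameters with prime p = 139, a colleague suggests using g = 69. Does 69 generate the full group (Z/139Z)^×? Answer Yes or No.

No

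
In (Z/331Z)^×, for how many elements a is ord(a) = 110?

40

φ(331) = 331 − 1 = 330 = 2 · 3 · 5 · 11.
(Z/331Z)^× is cyclic (|G| = 330); a cyclic group of order m has exactly φ(d) elements of each order d | m, and none otherwise.
110 = 2 · 5 · 11 divides 330, and φ(110) = 40.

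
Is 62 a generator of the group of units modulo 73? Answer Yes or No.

φ(73) = 73 − 1 = 72 = 2^3 · 3^2.
Test 62^(72/q) mod 73 for each prime factor q of 72:
62^36 ≡ 72 (mod 73)  [q = 2: ≢ 1 ✓]
62^24 ≡ 8 (mod 73)  [q = 3: ≢ 1 ✓]
Every test exponent gives a nontrivial residue, hence 62 generates the full group.

Yes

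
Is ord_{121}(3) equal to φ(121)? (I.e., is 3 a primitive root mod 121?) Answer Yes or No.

φ(121) = φ(11^2) = 11·(11−1) = 110 = 2 · 5 · 11.
It suffices to check that the order of 3 is not a proper divisor of 110: compute 3^(110/q) for q ∈ {2, 5, 11}.
3^55 ≡ 1 (mod 121)  [q = 2: ≡ 1 ✗]
3^22 ≡ 9 (mod 121)  [q = 5: ≢ 1 ✓]
3^10 ≡ 1 (mod 121)  [q = 11: ≡ 1 ✗]
The check at q = 2 fails, so 3 generates a proper subgroup.

No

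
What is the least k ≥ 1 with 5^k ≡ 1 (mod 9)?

6

The order of 5 must divide φ(9) = φ(3^2) = 3·(3−1) = 6 = 2 · 3.
Divisors of 6: 1, 2, 3, 6.
Check 5^d mod 9 for each divisor in increasing order:
5^1 ≡ 5
5^2 ≡ 7
5^3 ≡ 8
5^6 ≡ 1
Therefore the multiplicative order of 5 modulo 9 is 6.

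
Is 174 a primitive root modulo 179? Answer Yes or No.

Yes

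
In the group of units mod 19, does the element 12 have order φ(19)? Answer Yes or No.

φ(19) = 19 − 1 = 18 = 2 · 3^2.
An element g generates (Z/19Z)^× iff g^(18/q) ≢ 1 (mod 19) for each prime q ∈ {2, 3}.
12^9 ≡ 18 (mod 19)  [q = 2: ≢ 1 ✓]
12^6 ≡ 1 (mod 19)  [q = 3: ≡ 1 ✗]
12^6 ≡ 1 shows ord(12) | 6, strictly less than φ(19); not a primitive root.

No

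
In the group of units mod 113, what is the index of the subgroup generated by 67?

1

ord(67) | φ(113) = 113 − 1 = 112 = 2^4 · 7.
Divisors of 112: 1, 2, 4, 7, 8, 14, 16, 28, 56, 112.
Evaluate successive powers at the divisors of 112:
67^1 ≡ 67 (mod 113)
67^2 ≡ 82 (mod 113)
67^4 ≡ 57 (mod 113)
67^7 ≡ 35 (mod 113)
67^8 ≡ 85 (mod 113)
67^14 ≡ 95 (mod 113)
67^16 ≡ 106 (mod 113)
67^28 ≡ 98 (mod 113)
67^56 ≡ 112 (mod 113)
67^112 ≡ 1 (mod 113) ✓
So ord_113(67) = 112, hence |⟨67⟩| = 112.
[(Z/113Z)^× : ⟨67⟩] = 112/112 = 1.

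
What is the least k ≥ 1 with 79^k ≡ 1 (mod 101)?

The order of 79 must divide φ(101) = 101 − 1 = 100 = 2^2 · 5^2.
Divisors of 100: 1, 2, 4, 5, 10, 20, 25, 50, 100.
Evaluate successive powers at the divisors of 100:
79^1 ≡ 79
79^2 ≡ 80
79^4 ≡ 37
79^5 ≡ 95
79^10 ≡ 36
79^20 ≡ 84
79^25 ≡ 1
Therefore the multiplicative order of 79 modulo 101 is 25.

25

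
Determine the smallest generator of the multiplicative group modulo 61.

2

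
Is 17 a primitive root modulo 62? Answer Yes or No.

φ(62) = φ(2)·φ(31) = 1·30 = 30 = 2 · 3 · 5.
An element g generates (Z/62Z)^× iff g^(30/q) ≢ 1 (mod 62) for each prime q ∈ {2, 3, 5}.
17^15 ≡ 61 (mod 62)  [q = 2: ≢ 1 ✓]
17^10 ≡ 25 (mod 62)  [q = 3: ≢ 1 ✓]
17^6 ≡ 39 (mod 62)  [q = 5: ≢ 1 ✓]
Every test exponent gives a nontrivial residue, hence 17 generates the full group.

Yes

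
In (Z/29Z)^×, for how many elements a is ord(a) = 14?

φ(29) = 29 − 1 = 28 = 2^2 · 7.
In a cyclic group of order 28, there are φ(d) elements of order d for each divisor d of 28, and zero for non-divisors.
14 = 2 · 7 divides 28, and φ(14) = 6.

6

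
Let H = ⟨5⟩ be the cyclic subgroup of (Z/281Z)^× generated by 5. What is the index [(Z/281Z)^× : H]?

ord(5) | φ(281) = 281 − 1 = 280 = 2^3 · 5 · 7.
Divisors of 280: 1, 2, 4, 5, 7, 8, 10, 14, 20, 28, 35, 40, 56, 70, 140, 280.
Evaluate successive powers at the divisors of 280:
5^1 ≡ 5 (mod 281)
5^2 ≡ 25 (mod 281)
5^4 ≡ 63 (mod 281)
5^5 ≡ 34 (mod 281)
5^7 ≡ 7 (mod 281)
5^8 ≡ 35 (mod 281)
5^10 ≡ 32 (mod 281)
5^14 ≡ 49 (mod 281)
5^20 ≡ 181 (mod 281)
5^28 ≡ 153 (mod 281)
5^35 ≡ 228 (mod 281)
5^40 ≡ 165 (mod 281)
5^56 ≡ 86 (mod 281)
5^70 ≡ 280 (mod 281)
5^140 ≡ 1 (mod 281) ✓
The order of 5 is 140, so the subgroup it generates has 140 elements.
The index is φ(281) / ord(5) = 280 / 140 = 2.

2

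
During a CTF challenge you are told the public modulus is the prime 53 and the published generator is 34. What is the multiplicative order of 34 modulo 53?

52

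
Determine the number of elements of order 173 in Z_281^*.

φ(281) = 281 − 1 = 280 = 2^3 · 5 · 7.
Since (Z/281Z)^× is cyclic of order 280, the number of elements of order d is φ(d) when d | 280 and 0 otherwise.
173 does not divide 280, so no element of (Z/281Z)^× has order 173.

0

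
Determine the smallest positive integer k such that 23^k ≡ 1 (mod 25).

The order of 23 must divide φ(25) = φ(5^2) = 5·(5−1) = 20 = 2^2 · 5.
Divisors of 20: 1, 2, 4, 5, 10, 20.
Test each divisor d:
23^1 ≡ 23 (mod 25)
23^2 ≡ 4 (mod 25)
23^4 ≡ 16 (mod 25)
23^5 ≡ 18 (mod 25)
23^10 ≡ 24 (mod 25)
23^20 ≡ 1 (mod 25) ✓
The smallest such exponent is 20, so the order of 23 is 20.

20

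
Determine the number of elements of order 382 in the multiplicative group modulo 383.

190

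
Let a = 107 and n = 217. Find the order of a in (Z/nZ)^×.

ord(107) | φ(217) = φ(7·31) = (7−1)·(31−1) = 6·30 = 180 = 2^2 · 3^2 · 5.
Divisors of 180: 1, 2, 3, 4, 5, 6, 9, 10, 12, 15, 18, 20, 30, 36, 45, 60, 90, 180.
Compute 107^d (mod 217) for the divisors d until we hit 1:
107^1 ≡ 107 (mod 217)
107^2 ≡ 165 (mod 217)
107^3 ≡ 78 (mod 217)
107^4 ≡ 100 (mod 217)
107^5 ≡ 67 (mod 217)
107^6 ≡ 8 (mod 217)
107^9 ≡ 190 (mod 217)
107^10 ≡ 149 (mod 217)
107^12 ≡ 64 (mod 217)
107^15 ≡ 1 (mod 217) ✓
Therefore the multiplicative order of 107 modulo 217 is 15.

15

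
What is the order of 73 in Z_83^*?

82

Since 73 ∈ (Z/83Z)^×, its order divides φ(83) = 83 − 1 = 82 = 2 · 41.
Divisors of 82: 1, 2, 41, 82.
Evaluate successive powers at the divisors of 82:
73^1 ≡ 73 (mod 83)
73^2 ≡ 17 (mod 83)
73^41 ≡ 82 (mod 83)
73^82 ≡ 1 (mod 83) ✓
The smallest such exponent is 82, so the order of 73 is 82.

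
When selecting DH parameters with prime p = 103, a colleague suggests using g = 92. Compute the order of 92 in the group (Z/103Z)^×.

By Lagrange's theorem, ord_103(92) divides φ(103) = 103 − 1 = 102 = 2 · 3 · 17.
Divisors of 102: 1, 2, 3, 6, 17, 34, 51, 102.
Compute 92^d (mod 103) for the divisors d until we hit 1:
92^1 ≡ 92 (mod 103)
92^2 ≡ 18 (mod 103)
92^3 ≡ 8 (mod 103)
92^6 ≡ 64 (mod 103)
92^17 ≡ 46 (mod 103)
92^34 ≡ 56 (mod 103)
92^51 ≡ 1 (mod 103) ✓
Therefore the multiplicative order of 92 modulo 103 is 51.

51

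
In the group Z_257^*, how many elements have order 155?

φ(257) = 257 − 1 = 256 = 2^8.
Since (Z/257Z)^× is cyclic of order 256, the number of elements of order d is φ(d) when d | 256 and 0 otherwise.
155 does not divide 256, so no element of (Z/257Z)^× has order 155.

0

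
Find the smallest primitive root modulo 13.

2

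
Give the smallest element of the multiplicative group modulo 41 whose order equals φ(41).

6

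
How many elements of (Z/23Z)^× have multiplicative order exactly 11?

φ(23) = 23 − 1 = 22 = 2 · 11.
(Z/23Z)^× is cyclic (|G| = 22); a cyclic group of order m has exactly φ(d) elements of each order d | m, and none otherwise.
11 | 22, and φ(11) = 11 − 1 = 10.

10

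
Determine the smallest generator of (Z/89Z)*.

3

φ(89) = 89 − 1 = 88 = 2^3 · 11.
g is a primitive root iff g^(88/q) ≢ 1 (mod 89) for each prime q ∈ {2, 11}.
g = 2: 2^44 ≡ 1 — hits 1, so not a primitive root.
g = 3: 3^44 ≡ 88; 3^8 ≡ 64 — none is 1, so 3 is a primitive root.
Hence the least primitive root of 89 is 3.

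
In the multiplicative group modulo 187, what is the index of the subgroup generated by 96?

2

ord(96) | φ(187) = φ(11·17) = (11−1)·(17−1) = 10·16 = 160 = 2^5 · 5.
Divisors of 160: 1, 2, 4, 5, 8, 10, 16, 20, 32, 40, 80, 160.
Check 96^d mod 187 for each divisor in increasing order:
96^1 ≡ 96 (mod 187)
96^2 ≡ 53 (mod 187)
96^4 ≡ 4 (mod 187)
96^5 ≡ 10 (mod 187)
96^8 ≡ 16 (mod 187)
96^10 ≡ 100 (mod 187)
96^16 ≡ 69 (mod 187)
96^20 ≡ 89 (mod 187)
96^32 ≡ 86 (mod 187)
96^40 ≡ 67 (mod 187)
96^80 ≡ 1 (mod 187) ✓
Thus |⟨96⟩| = ord(96) = 80.
Index = |(Z/187Z)^×| / |⟨96⟩| = 160 / 80 = 2.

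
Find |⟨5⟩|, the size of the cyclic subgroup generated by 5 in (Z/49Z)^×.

42

ord(5) | φ(49) = φ(7^2) = 7·(7−1) = 42 = 2 · 3 · 7.
Divisors of 42: 1, 2, 3, 6, 7, 14, 21, 42.
Check 5^d mod 49 for each divisor in increasing order:
5^1 ≡ 5 (mod 49)
5^2 ≡ 25 (mod 49)
5^3 ≡ 27 (mod 49)
5^6 ≡ 43 (mod 49)
5^7 ≡ 19 (mod 49)
5^14 ≡ 18 (mod 49)
5^21 ≡ 48 (mod 49)
5^42 ≡ 1 (mod 49) ✓
The smallest such exponent is 42, so the order of 5 is 42.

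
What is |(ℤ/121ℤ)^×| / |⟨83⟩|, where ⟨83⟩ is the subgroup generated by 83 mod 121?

Since 83 ∈ (Z/121Z)^×, its order divides φ(121) = φ(11^2) = 11·(11−1) = 110 = 2 · 5 · 11.
Divisors of 110: 1, 2, 5, 10, 11, 22, 55, 110.
Evaluate successive powers at the divisors of 110:
83^1 ≡ 83
83^2 ≡ 113
83^5 ≡ 109
83^10 ≡ 23
83^11 ≡ 94
83^22 ≡ 3
83^55 ≡ 120
83^110 ≡ 1
So ord_121(83) = 110, hence |⟨83⟩| = 110.
[(Z/121Z)^× : ⟨83⟩] = 110/110 = 1.

1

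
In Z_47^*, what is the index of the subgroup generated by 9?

By Lagrange's theorem, ord_47(9) divides φ(47) = 47 − 1 = 46 = 2 · 23.
Divisors of 46: 1, 2, 23, 46.
Evaluate successive powers at the divisors of 46:
9^1 ≡ 9 (mod 47)
9^2 ≡ 34 (mod 47)
9^23 ≡ 1 (mod 47) ✓
So ord_47(9) = 23, hence |⟨9⟩| = 23.
Index = |(Z/47Z)^×| / |⟨9⟩| = 46 / 23 = 2.

2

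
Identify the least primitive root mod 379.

2

φ(379) = 379 − 1 = 378 = 2 · 3^3 · 7.
Test candidates g = 2, 3, … against the prime factors q ∈ {2, 3, 7} of φ(379): g is a generator iff g^(378/q) ≢ 1 for every such q.
g = 2: 2^189 ≡ 378; 2^126 ≡ 327; 2^54 ≡ 125 — none is 1, so 2 is a primitive root.
The smallest primitive root modulo 379 is 2.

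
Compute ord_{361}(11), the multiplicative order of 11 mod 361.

57

ord(11) | φ(361) = φ(19^2) = 19·(19−1) = 342 = 2 · 3^2 · 19.
Divisors of 342: 1, 2, 3, 6, 9, 18, 19, 38, 57, 114, 171, 342.
Evaluate successive powers at the divisors of 342:
11^1 ≡ 11
11^2 ≡ 121
11^3 ≡ 248
11^6 ≡ 134
11^9 ≡ 20
11^18 ≡ 39
11^19 ≡ 68
11^38 ≡ 292
11^57 ≡ 1
Hence ord(11) = 57.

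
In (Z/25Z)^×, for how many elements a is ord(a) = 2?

1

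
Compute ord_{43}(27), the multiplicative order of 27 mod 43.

14

The order of 27 must divide φ(43) = 43 − 1 = 42 = 2 · 3 · 7.
Divisors of 42: 1, 2, 3, 6, 7, 14, 21, 42.
Test each divisor d:
27^1 ≡ 27
27^2 ≡ 41
27^3 ≡ 32
27^6 ≡ 35
27^7 ≡ 42
27^14 ≡ 1
So ord_43(27) = 14.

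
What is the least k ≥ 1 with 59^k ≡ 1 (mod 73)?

72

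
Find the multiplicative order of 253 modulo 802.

80

The order of 253 must divide φ(802) = φ(2)·φ(401) = 1·400 = 400 = 2^4 · 5^2.
Divisors of 400: 1, 2, 4, 5, 8, 10, 16, 20, 25, 40, 50, 80, 100, 200, 400.
Evaluate successive powers at the divisors of 400:
253^1 ≡ 253 (mod 802)
253^2 ≡ 651 (mod 802)
253^4 ≡ 345 (mod 802)
253^5 ≡ 669 (mod 802)
253^8 ≡ 329 (mod 802)
253^10 ≡ 45 (mod 802)
253^16 ≡ 773 (mod 802)
253^20 ≡ 421 (mod 802)
253^25 ≡ 147 (mod 802)
253^40 ≡ 801 (mod 802)
253^50 ≡ 757 (mod 802)
253^80 ≡ 1 (mod 802) ✓
So ord_802(253) = 80.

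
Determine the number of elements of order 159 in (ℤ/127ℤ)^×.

0

φ(127) = 127 − 1 = 126 = 2 · 3^2 · 7.
In a cyclic group of order 126, there are φ(d) elements of order d for each divisor d of 126, and zero for non-divisors.
159 does not divide 126, so no element of (Z/127Z)^× has order 159.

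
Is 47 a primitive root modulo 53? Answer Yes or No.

φ(53) = 53 − 1 = 52 = 2^2 · 13.
It suffices to check that the order of 47 is not a proper divisor of 52: compute 47^(52/q) for q ∈ {2, 13}.
47^26 ≡ 1 (mod 53)  [q = 2: ≡ 1 ✗]
47^4 ≡ 24 (mod 53)  [q = 13: ≢ 1 ✓]
Since 47^26 ≡ 1, the order of 47 divides 26 < 52, so 47 is not a primitive root.

No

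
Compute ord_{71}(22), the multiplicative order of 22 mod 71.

70

By Lagrange's theorem, ord_71(22) divides φ(71) = 71 − 1 = 70 = 2 · 5 · 7.
Divisors of 70: 1, 2, 5, 7, 10, 14, 35, 70.
Compute 22^d (mod 71) for the divisors d until we hit 1:
22^1 ≡ 22 (mod 71)
22^2 ≡ 58 (mod 71)
22^5 ≡ 26 (mod 71)
22^7 ≡ 17 (mod 71)
22^10 ≡ 37 (mod 71)
22^14 ≡ 5 (mod 71)
22^35 ≡ 70 (mod 71)
22^70 ≡ 1 (mod 71) ✓
Hence ord(22) = 70.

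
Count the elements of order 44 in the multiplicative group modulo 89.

20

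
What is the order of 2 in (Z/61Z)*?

60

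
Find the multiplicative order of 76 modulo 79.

ord(76) | φ(79) = 79 − 1 = 78 = 2 · 3 · 13.
Divisors of 78: 1, 2, 3, 6, 13, 26, 39, 78.
Compute 76^d (mod 79) for the divisors d until we hit 1:
76^1 ≡ 76 (mod 79)
76^2 ≡ 9 (mod 79)
76^3 ≡ 52 (mod 79)
76^6 ≡ 18 (mod 79)
76^13 ≡ 55 (mod 79)
76^26 ≡ 23 (mod 79)
76^39 ≡ 1 (mod 79) ✓
The smallest such exponent is 39, so the order of 76 is 39.

39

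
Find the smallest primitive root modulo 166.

5

φ(166) = φ(2)·φ(83) = 1·82 = 82 = 2 · 41.
Test candidates g = 2, 3, … against the prime factors q ∈ {2, 41} of φ(166): g is a generator iff g^(82/q) ≢ 1 for every such q.
g = 2: gcd(2, 166) = 2 > 1, not a unit — skip.
g = 3: 3^41 ≡ 1 — hits 1, so not a primitive root.
g = 4: gcd(4, 166) = 2 > 1, not a unit — skip.
g = 5: 5^41 ≡ 165; 5^2 ≡ 25 — none is 1, so 5 is a primitive root.
Hence the least primitive root of 166 is 5.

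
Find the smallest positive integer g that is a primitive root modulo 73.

φ(73) = 73 − 1 = 72 = 2^3 · 3^2.
g is a primitive root iff g^(72/q) ≢ 1 (mod 73) for each prime q ∈ {2, 3}.
g = 2: 2^36 ≡ 1 — hits 1, so not a primitive root.
g = 3: 3^36 ≡ 1 — hits 1, so not a primitive root.
g = 4: 4^36 ≡ 1 — hits 1, so not a primitive root.
g = 5: 5^36 ≡ 72; 5^24 ≡ 8 — none is 1, so 5 is a primitive root.
The smallest primitive root modulo 73 is 5.

5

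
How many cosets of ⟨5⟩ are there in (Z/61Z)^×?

2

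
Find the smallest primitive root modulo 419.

2

φ(419) = 419 − 1 = 418 = 2 · 11 · 19.
g is a primitive root iff g^(418/q) ≢ 1 (mod 419) for each prime q ∈ {2, 11, 19}.
g = 2: 2^209 ≡ 418; 2^38 ≡ 334; 2^22 ≡ 114 — none is 1, so 2 is a primitive root.
Hence the least primitive root of 419 is 2.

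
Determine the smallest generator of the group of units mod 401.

φ(401) = 401 − 1 = 400 = 2^4 · 5^2.
g is a primitive root iff g^(400/q) ≢ 1 (mod 401) for each prime q ∈ {2, 5}.
g = 2: 2^200 ≡ 1 — hits 1, so not a primitive root.
g = 3: 3^200 ≡ 400; 3^80 ≡ 72 — none is 1, so 3 is a primitive root.
Hence the least primitive root of 401 is 3.

3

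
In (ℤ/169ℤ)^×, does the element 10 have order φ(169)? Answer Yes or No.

φ(169) = φ(13^2) = 13·(13−1) = 156 = 2^2 · 3 · 13.
10 is a primitive root mod 169 iff 10^(φ(169)/q) ≢ 1 for every prime q | φ(169), i.e. q ∈ {2, 3, 13}.
10^78 ≡ 1 (mod 169)  [q = 2: ≡ 1 ✗]
10^52 ≡ 146 (mod 169)  [q = 3: ≢ 1 ✓]
10^12 ≡ 53 (mod 169)  [q = 13: ≢ 1 ✓]
Since 10^78 ≡ 1, the order of 10 divides 78 < 156, so 10 is not a primitive root.

No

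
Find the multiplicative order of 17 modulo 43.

Since 17 ∈ (Z/43Z)^×, its order divides φ(43) = 43 − 1 = 42 = 2 · 3 · 7.
Divisors of 42: 1, 2, 3, 6, 7, 14, 21, 42.
Compute 17^d (mod 43) for the divisors d until we hit 1:
17^1 ≡ 17 (mod 43)
17^2 ≡ 31 (mod 43)
17^3 ≡ 11 (mod 43)
17^6 ≡ 35 (mod 43)
17^7 ≡ 36 (mod 43)
17^14 ≡ 6 (mod 43)
17^21 ≡ 1 (mod 43) ✓
Hence ord(17) = 21.

21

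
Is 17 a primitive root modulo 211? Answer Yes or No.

φ(211) = 211 − 1 = 210 = 2 · 3 · 5 · 7.
17 is a primitive root mod 211 iff 17^(φ(211)/q) ≢ 1 for every prime q | φ(211), i.e. q ∈ {2, 3, 5, 7}.
17^105 ≡ 210 (mod 211)  [q = 2: ≢ 1 ✓]
17^70 ≡ 196 (mod 211)  [q = 3: ≢ 1 ✓]
17^42 ≡ 71 (mod 211)  [q = 5: ≢ 1 ✓]
17^30 ≡ 144 (mod 211)  [q = 7: ≢ 1 ✓]
Every test exponent gives a nontrivial residue, hence 17 generates the full group.

Yes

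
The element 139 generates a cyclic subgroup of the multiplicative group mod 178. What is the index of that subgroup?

By Lagrange's theorem, ord_178(139) divides φ(178) = φ(2)·φ(89) = 1·88 = 88 = 2^3 · 11.
Divisors of 88: 1, 2, 4, 8, 11, 22, 44, 88.
Test each divisor d:
139^1 ≡ 139 (mod 178)
139^2 ≡ 97 (mod 178)
139^4 ≡ 153 (mod 178)
139^8 ≡ 91 (mod 178)
139^11 ≡ 177 (mod 178)
139^22 ≡ 1 (mod 178) ✓
Thus |⟨139⟩| = ord(139) = 22.
The index is φ(178) / ord(139) = 88 / 22 = 4.

4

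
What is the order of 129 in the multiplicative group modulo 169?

26

ord(129) | φ(169) = φ(13^2) = 13·(13−1) = 156 = 2^2 · 3 · 13.
Divisors of 156: 1, 2, 3, 4, 6, 12, 13, 26, 39, 52, 78, 156.
Test each divisor d:
129^1 ≡ 129 (mod 169)
129^2 ≡ 79 (mod 169)
129^3 ≡ 51 (mod 169)
129^4 ≡ 157 (mod 169)
129^6 ≡ 66 (mod 169)
129^12 ≡ 131 (mod 169)
129^13 ≡ 168 (mod 169)
129^26 ≡ 1 (mod 169) ✓
So ord_169(129) = 26.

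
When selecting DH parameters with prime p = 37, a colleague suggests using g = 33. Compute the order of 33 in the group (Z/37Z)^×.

ord(33) | φ(37) = 37 − 1 = 36 = 2^2 · 3^2.
Divisors of 36: 1, 2, 3, 4, 6, 9, 12, 18, 36.
Check 33^d mod 37 for each divisor in increasing order:
33^1 ≡ 33 (mod 37)
33^2 ≡ 16 (mod 37)
33^3 ≡ 10 (mod 37)
33^4 ≡ 34 (mod 37)
33^6 ≡ 26 (mod 37)
33^9 ≡ 1 (mod 37) ✓
Therefore the multiplicative order of 33 modulo 37 is 9.

9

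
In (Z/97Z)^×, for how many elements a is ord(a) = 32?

16

φ(97) = 97 − 1 = 96 = 2^5 · 3.
In a cyclic group of order 96, there are φ(d) elements of order d for each divisor d of 96, and zero for non-divisors.
32 = 2^5 divides 96, and φ(32) = 16.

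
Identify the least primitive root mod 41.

6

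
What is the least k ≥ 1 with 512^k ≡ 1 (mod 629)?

ord(512) | φ(629) = φ(17·37) = (17−1)·(37−1) = 16·36 = 576 = 2^6 · 3^2.
Divisors of 576: 1, 2, 3, 4, 6, 8, 9, 12, 16, 18, 24, 32, 36, 48, 64, 72, 96, 144, 192, 288, 576.
Compute 512^d (mod 629) for the divisors d until we hit 1:
512^1 ≡ 512 (mod 629)
512^2 ≡ 480 (mod 629)
512^3 ≡ 450 (mod 629)
512^4 ≡ 186 (mod 629)
512^6 ≡ 591 (mod 629)
512^8 ≡ 1 (mod 629) ✓
The smallest such exponent is 8, so the order of 512 is 8.

8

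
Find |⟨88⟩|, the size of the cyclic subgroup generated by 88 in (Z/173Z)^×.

86

The order of 88 must divide φ(173) = 173 − 1 = 172 = 2^2 · 43.
Divisors of 172: 1, 2, 4, 43, 86, 172.
Check 88^d mod 173 for each divisor in increasing order:
88^1 ≡ 88 (mod 173)
88^2 ≡ 132 (mod 173)
88^4 ≡ 124 (mod 173)
88^43 ≡ 172 (mod 173)
88^86 ≡ 1 (mod 173) ✓
Hence ord(88) = 86.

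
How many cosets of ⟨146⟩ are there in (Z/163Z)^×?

By Lagrange's theorem, ord_163(146) divides φ(163) = 163 − 1 = 162 = 2 · 3^4.
Divisors of 162: 1, 2, 3, 6, 9, 18, 27, 54, 81, 162.
Evaluate successive powers at the divisors of 162:
146^1 ≡ 146
146^2 ≡ 126
146^3 ≡ 140
146^6 ≡ 40
146^9 ≡ 58
146^18 ≡ 104
146^27 ≡ 1
So ord_163(146) = 27, hence |⟨146⟩| = 27.
[(Z/163Z)^× : ⟨146⟩] = 162/27 = 6.

6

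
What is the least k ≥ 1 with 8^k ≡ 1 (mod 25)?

20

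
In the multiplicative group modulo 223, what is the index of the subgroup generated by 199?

2

Since 199 ∈ (Z/223Z)^×, its order divides φ(223) = 223 − 1 = 222 = 2 · 3 · 37.
Divisors of 222: 1, 2, 3, 6, 37, 74, 111, 222.
Check 199^d mod 223 for each divisor in increasing order:
199^1 ≡ 199 (mod 223)
199^2 ≡ 130 (mod 223)
199^3 ≡ 2 (mod 223)
199^6 ≡ 4 (mod 223)
199^37 ≡ 39 (mod 223)
199^74 ≡ 183 (mod 223)
199^111 ≡ 1 (mod 223) ✓
The order of 199 is 111, so the subgroup it generates has 111 elements.
Index = |(Z/223Z)^×| / |⟨199⟩| = 222 / 111 = 2.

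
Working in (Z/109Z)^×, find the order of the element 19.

36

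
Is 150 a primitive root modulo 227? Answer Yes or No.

φ(227) = 227 − 1 = 226 = 2 · 113.
An element g generates (Z/227Z)^× iff g^(226/q) ≢ 1 (mod 227) for each prime q ∈ {2, 113}.
150^113 ≡ 226 (mod 227)  [q = 2: ≢ 1 ✓]
150^2 ≡ 27 (mod 227)  [q = 113: ≢ 1 ✓]
Every test exponent gives a nontrivial residue, hence 150 generates the full group.

Yes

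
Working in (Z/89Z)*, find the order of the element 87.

22

ord(87) | φ(89) = 89 − 1 = 88 = 2^3 · 11.
Divisors of 88: 1, 2, 4, 8, 11, 22, 44, 88.
Check 87^d mod 89 for each divisor in increasing order:
87^1 ≡ 87 (mod 89)
87^2 ≡ 4 (mod 89)
87^4 ≡ 16 (mod 89)
87^8 ≡ 78 (mod 89)
87^11 ≡ 88 (mod 89)
87^22 ≡ 1 (mod 89) ✓
So ord_89(87) = 22.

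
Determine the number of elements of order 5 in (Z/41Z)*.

4

φ(41) = 41 − 1 = 40 = 2^3 · 5.
Since (Z/41Z)^× is cyclic of order 40, the number of elements of order d is φ(d) when d | 40 and 0 otherwise.
5 | 40, and φ(5) = 5 − 1 = 4.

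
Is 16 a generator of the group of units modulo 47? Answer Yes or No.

No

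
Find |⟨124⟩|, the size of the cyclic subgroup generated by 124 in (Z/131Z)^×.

130

By Lagrange's theorem, ord_131(124) divides φ(131) = 131 − 1 = 130 = 2 · 5 · 13.
Divisors of 130: 1, 2, 5, 10, 13, 26, 65, 130.
Evaluate successive powers at the divisors of 130:
124^1 ≡ 124
124^2 ≡ 49
124^5 ≡ 92
124^10 ≡ 80
124^13 ≡ 70
124^26 ≡ 53
124^65 ≡ 130
124^130 ≡ 1
So ord_131(124) = 130.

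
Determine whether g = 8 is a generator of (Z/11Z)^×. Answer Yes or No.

φ(11) = 11 − 1 = 10 = 2 · 5.
8 is a primitive root mod 11 iff 8^(φ(11)/q) ≢ 1 for every prime q | φ(11), i.e. q ∈ {2, 5}.
8^5 ≡ 10 (mod 11)  [q = 2: ≢ 1 ✓]
8^2 ≡ 9 (mod 11)  [q = 5: ≢ 1 ✓]
None equal 1, so ord_11(8) = 10: 8 is a primitive root.

Yes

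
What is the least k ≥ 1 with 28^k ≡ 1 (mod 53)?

13

By Lagrange's theorem, ord_53(28) divides φ(53) = 53 − 1 = 52 = 2^2 · 13.
Divisors of 52: 1, 2, 4, 13, 26, 52.
Test each divisor d:
28^1 ≡ 28 (mod 53)
28^2 ≡ 42 (mod 53)
28^4 ≡ 15 (mod 53)
28^13 ≡ 1 (mod 53) ✓
The smallest such exponent is 13, so the order of 28 is 13.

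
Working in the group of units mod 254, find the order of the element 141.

126

Since 141 ∈ (Z/254Z)^×, its order divides φ(254) = φ(2)·φ(127) = 1·126 = 126 = 2 · 3^2 · 7.
Divisors of 126: 1, 2, 3, 6, 7, 9, 14, 18, 21, 42, 63, 126.
Evaluate successive powers at the divisors of 126:
141^1 ≡ 141
141^2 ≡ 69
141^3 ≡ 77
141^6 ≡ 87
141^7 ≡ 75
141^9 ≡ 95
141^14 ≡ 37
141^18 ≡ 135
141^21 ≡ 235
141^42 ≡ 107
141^63 ≡ 253
141^126 ≡ 1
Hence ord(141) = 126.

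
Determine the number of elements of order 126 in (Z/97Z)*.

0

φ(97) = 97 − 1 = 96 = 2^5 · 3.
(Z/97Z)^× is cyclic (|G| = 96); a cyclic group of order m has exactly φ(d) elements of each order d | m, and none otherwise.
Here 96 is not a multiple of 126, so there are no elements of order 126.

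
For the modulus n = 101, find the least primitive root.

φ(101) = 101 − 1 = 100 = 2^2 · 5^2.
Test candidates g = 2, 3, … against the prime factors q ∈ {2, 5} of φ(101): g is a generator iff g^(100/q) ≢ 1 for every such q.
g = 2: 2^50 ≡ 100; 2^20 ≡ 95 — none is 1, so 2 is a primitive root.
Hence the least primitive root of 101 is 2.

2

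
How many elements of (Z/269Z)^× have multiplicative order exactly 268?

132

φ(269) = 269 − 1 = 268 = 2^2 · 67.
Since (Z/269Z)^× is cyclic of order 268, the number of elements of order d is φ(d) when d | 268 and 0 otherwise.
268 = 2^2 · 67 divides 268, and φ(268) = 132.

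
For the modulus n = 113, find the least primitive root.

3

φ(113) = 113 − 1 = 112 = 2^4 · 7.
Test candidates g = 2, 3, … against the prime factors q ∈ {2, 7} of φ(113): g is a generator iff g^(112/q) ≢ 1 for every such q.
g = 2: 2^56 ≡ 1 — hits 1, so not a primitive root.
g = 3: 3^56 ≡ 112; 3^16 ≡ 49 — none is 1, so 3 is a primitive root.
The smallest primitive root modulo 113 is 3.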